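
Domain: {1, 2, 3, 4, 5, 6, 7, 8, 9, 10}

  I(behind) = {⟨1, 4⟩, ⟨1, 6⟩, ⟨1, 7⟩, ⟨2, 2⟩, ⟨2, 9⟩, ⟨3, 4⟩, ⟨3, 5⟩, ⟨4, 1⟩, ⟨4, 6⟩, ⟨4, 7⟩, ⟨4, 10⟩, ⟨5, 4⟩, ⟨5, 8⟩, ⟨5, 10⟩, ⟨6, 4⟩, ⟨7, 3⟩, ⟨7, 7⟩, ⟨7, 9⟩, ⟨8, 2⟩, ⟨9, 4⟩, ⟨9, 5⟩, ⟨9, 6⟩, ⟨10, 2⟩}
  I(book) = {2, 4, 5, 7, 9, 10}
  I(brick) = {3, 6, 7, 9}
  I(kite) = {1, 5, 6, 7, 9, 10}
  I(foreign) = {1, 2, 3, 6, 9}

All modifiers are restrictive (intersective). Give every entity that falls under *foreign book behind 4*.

{9}

⟦behind 4⟧ = {x : ⟨x, 4⟩ ∈ ⟦behind⟧} = {1, 3, 5, 6, 9}
⟦book⟧ = {2, 4, 5, 7, 9, 10}
… ∩ ⟦behind 4⟧ = {2, 4, 5, 7, 9, 10} ∩ {1, 3, 5, 6, 9} = {5, 9}
… ∩ ⟦foreign⟧ = {5, 9} ∩ {1, 2, 3, 6, 9} = {9}
So ⟦foreign book behind 4⟧ = {9}.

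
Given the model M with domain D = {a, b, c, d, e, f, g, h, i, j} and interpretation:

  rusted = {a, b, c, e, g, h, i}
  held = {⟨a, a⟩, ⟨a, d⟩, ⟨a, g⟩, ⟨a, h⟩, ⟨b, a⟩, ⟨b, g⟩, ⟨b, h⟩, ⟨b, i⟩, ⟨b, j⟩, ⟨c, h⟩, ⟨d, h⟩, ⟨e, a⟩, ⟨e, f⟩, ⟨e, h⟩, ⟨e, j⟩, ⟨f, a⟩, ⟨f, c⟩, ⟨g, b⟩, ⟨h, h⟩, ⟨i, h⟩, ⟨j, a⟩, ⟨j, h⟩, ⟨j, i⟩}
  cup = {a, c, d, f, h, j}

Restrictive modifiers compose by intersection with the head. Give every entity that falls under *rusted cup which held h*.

⟦which held h⟧ = {x : ⟨x, h⟩ ∈ ⟦held⟧} = {a, b, c, d, e, h, i, j}
⟦cup⟧ = {a, c, d, f, h, j}
… ∩ ⟦which held h⟧ = {a, c, d, f, h, j} ∩ {a, b, c, d, e, h, i, j} = {a, c, d, h, j}
… ∩ ⟦rusted⟧ = {a, c, d, h, j} ∩ {a, b, c, e, g, h, i} = {a, c, h}
So ⟦rusted cup which held h⟧ = {a, c, h}.

{a, c, h}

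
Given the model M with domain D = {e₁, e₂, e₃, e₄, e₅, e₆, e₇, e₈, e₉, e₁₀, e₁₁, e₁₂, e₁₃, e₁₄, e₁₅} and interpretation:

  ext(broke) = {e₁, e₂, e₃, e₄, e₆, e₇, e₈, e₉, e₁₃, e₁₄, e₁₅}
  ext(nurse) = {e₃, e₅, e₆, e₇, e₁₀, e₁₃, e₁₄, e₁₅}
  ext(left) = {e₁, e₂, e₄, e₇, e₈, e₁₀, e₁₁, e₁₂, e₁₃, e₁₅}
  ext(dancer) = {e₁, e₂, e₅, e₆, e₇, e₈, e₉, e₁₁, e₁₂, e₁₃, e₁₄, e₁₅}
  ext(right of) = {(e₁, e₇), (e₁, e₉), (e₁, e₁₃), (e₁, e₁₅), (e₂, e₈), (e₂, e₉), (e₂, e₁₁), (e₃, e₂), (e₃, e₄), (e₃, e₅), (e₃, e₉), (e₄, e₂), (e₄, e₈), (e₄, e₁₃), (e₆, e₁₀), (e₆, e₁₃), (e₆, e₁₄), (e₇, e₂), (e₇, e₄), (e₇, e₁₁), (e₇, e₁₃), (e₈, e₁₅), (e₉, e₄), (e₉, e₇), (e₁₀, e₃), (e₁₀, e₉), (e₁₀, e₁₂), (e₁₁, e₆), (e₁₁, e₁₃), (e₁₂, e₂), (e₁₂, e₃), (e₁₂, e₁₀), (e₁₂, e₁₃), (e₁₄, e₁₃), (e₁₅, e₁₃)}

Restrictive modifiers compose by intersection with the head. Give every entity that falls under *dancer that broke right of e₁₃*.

⟦that broke⟧ = ⟦broke⟧ = {e₁, e₂, e₃, e₄, e₆, e₇, e₈, e₉, e₁₃, e₁₄, e₁₅}
⟦right of e₁₃⟧ = {x : ⟨x, e₁₃⟩ ∈ ⟦right of⟧} = {e₁, e₄, e₆, e₇, e₁₁, e₁₂, e₁₄, e₁₅}
⟦dancer⟧ = {e₁, e₂, e₅, e₆, e₇, e₈, e₉, e₁₁, e₁₂, e₁₃, e₁₄, e₁₅}
… ∩ ⟦that broke⟧ = {e₁, e₂, e₅, e₆, e₇, e₈, e₉, e₁₁, e₁₂, e₁₃, e₁₄, e₁₅} ∩ {e₁, e₂, e₃, e₄, e₆, e₇, e₈, e₉, e₁₃, e₁₄, e₁₅} = {e₁, e₂, e₆, e₇, e₈, e₉, e₁₃, e₁₄, e₁₅}
… ∩ ⟦right of e₁₃⟧ = {e₁, e₂, e₆, e₇, e₈, e₉, e₁₃, e₁₄, e₁₅} ∩ {e₁, e₄, e₆, e₇, e₁₁, e₁₂, e₁₄, e₁₅} = {e₁, e₆, e₇, e₁₄, e₁₅}
So ⟦dancer that broke right of e₁₃⟧ = {e₁, e₆, e₇, e₁₄, e₁₅}.

{e₁, e₆, e₇, e₁₄, e₁₅}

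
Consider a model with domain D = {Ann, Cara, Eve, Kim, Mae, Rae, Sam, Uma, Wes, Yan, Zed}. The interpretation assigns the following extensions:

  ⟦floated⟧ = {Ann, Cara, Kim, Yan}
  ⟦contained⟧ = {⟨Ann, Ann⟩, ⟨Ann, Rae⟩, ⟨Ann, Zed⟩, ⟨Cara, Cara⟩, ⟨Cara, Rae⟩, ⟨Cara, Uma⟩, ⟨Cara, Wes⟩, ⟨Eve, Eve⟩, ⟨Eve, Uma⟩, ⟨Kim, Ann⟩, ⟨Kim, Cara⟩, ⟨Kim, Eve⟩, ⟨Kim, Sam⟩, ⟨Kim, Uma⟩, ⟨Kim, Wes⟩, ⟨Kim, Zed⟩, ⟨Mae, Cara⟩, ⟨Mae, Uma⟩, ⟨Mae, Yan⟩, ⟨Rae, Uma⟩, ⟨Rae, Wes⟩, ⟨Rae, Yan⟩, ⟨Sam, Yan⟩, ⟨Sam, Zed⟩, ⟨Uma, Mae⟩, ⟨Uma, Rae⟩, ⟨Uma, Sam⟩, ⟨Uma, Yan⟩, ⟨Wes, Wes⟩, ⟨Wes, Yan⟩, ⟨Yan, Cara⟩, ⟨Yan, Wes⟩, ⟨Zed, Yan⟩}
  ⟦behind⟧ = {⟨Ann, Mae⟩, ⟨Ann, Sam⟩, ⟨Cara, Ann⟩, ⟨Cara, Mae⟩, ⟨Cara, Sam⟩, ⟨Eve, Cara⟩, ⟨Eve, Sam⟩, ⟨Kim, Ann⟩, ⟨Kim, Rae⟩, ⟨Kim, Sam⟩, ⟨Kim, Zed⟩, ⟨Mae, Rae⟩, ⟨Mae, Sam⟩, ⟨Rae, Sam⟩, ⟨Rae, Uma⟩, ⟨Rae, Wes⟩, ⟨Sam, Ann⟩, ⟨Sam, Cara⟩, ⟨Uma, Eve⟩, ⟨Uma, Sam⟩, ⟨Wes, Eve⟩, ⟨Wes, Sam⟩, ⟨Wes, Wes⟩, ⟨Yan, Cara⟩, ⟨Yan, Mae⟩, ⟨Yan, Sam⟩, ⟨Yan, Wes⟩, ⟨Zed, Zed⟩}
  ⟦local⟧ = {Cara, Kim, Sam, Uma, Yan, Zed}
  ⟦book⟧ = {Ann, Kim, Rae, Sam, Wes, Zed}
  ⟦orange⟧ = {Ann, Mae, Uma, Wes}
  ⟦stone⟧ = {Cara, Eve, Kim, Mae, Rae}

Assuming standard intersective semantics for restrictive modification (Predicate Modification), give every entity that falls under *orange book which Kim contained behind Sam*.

{Ann, Wes}

⟦which Kim contained⟧ = {x : ⟨Kim, x⟩ ∈ ⟦contained⟧} = {Ann, Cara, Eve, Sam, Uma, Wes, Zed}
⟦behind Sam⟧ = {x : ⟨x, Sam⟩ ∈ ⟦behind⟧} = {Ann, Cara, Eve, Kim, Mae, Rae, Uma, Wes, Yan}
⟦book⟧ = {Ann, Kim, Rae, Sam, Wes, Zed}
… ∩ ⟦which Kim contained⟧ = {Ann, Kim, Rae, Sam, Wes, Zed} ∩ {Ann, Cara, Eve, Sam, Uma, Wes, Zed} = {Ann, Sam, Wes, Zed}
… ∩ ⟦behind Sam⟧ = {Ann, Sam, Wes, Zed} ∩ {Ann, Cara, Eve, Kim, Mae, Rae, Uma, Wes, Yan} = {Ann, Wes}
… ∩ ⟦orange⟧ = {Ann, Wes} ∩ {Ann, Mae, Uma, Wes} = {Ann, Wes}
So ⟦orange book which Kim contained behind Sam⟧ = {Ann, Wes}.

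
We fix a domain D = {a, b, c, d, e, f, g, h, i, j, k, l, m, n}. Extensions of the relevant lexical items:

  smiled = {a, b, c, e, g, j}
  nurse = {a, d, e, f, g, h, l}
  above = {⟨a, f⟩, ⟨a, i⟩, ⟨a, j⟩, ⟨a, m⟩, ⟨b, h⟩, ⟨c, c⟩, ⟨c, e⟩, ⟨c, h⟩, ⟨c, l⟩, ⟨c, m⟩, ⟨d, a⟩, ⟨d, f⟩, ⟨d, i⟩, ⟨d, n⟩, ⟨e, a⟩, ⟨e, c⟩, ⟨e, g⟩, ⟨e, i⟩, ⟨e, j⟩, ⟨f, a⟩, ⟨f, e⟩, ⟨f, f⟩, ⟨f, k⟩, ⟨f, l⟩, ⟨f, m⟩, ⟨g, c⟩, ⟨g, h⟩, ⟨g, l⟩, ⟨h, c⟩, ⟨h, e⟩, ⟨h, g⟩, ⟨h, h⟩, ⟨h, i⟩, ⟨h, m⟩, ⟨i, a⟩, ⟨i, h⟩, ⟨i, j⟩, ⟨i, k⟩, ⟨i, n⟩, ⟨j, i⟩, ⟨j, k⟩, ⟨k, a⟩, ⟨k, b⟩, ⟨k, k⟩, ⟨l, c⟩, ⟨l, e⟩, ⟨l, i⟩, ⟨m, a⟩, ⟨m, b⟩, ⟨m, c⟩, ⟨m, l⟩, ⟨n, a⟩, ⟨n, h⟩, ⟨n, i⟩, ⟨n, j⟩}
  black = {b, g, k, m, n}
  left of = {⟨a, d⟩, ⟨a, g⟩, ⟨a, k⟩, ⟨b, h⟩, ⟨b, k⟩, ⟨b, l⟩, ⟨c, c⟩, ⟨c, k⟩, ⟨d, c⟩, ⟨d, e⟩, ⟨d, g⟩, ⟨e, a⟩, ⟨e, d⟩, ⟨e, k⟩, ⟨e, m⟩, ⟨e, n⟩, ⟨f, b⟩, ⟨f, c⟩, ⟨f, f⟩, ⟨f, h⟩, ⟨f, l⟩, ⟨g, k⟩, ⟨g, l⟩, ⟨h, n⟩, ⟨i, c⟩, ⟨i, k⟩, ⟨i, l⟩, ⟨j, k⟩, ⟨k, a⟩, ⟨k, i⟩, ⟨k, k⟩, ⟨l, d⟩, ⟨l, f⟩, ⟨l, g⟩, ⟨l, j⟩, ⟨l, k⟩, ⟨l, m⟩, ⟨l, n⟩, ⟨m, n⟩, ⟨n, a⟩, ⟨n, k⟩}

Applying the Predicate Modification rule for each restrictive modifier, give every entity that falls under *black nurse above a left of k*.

{ }

⟦above a⟧ = {x : ⟨x, a⟩ ∈ ⟦above⟧} = {d, e, f, i, k, m, n}
⟦left of k⟧ = {x : ⟨x, k⟩ ∈ ⟦left of⟧} = {a, b, c, e, g, i, j, k, l, n}
⟦nurse⟧ = {a, d, e, f, g, h, l}
… ∩ ⟦above a⟧ = {a, d, e, f, g, h, l} ∩ {d, e, f, i, k, m, n} = {d, e, f}
… ∩ ⟦left of k⟧ = {d, e, f} ∩ {a, b, c, e, g, i, j, k, l, n} = {e}
… ∩ ⟦black⟧ = {e} ∩ {b, g, k, m, n} = ∅
So ⟦black nurse above a left of k⟧ = { }.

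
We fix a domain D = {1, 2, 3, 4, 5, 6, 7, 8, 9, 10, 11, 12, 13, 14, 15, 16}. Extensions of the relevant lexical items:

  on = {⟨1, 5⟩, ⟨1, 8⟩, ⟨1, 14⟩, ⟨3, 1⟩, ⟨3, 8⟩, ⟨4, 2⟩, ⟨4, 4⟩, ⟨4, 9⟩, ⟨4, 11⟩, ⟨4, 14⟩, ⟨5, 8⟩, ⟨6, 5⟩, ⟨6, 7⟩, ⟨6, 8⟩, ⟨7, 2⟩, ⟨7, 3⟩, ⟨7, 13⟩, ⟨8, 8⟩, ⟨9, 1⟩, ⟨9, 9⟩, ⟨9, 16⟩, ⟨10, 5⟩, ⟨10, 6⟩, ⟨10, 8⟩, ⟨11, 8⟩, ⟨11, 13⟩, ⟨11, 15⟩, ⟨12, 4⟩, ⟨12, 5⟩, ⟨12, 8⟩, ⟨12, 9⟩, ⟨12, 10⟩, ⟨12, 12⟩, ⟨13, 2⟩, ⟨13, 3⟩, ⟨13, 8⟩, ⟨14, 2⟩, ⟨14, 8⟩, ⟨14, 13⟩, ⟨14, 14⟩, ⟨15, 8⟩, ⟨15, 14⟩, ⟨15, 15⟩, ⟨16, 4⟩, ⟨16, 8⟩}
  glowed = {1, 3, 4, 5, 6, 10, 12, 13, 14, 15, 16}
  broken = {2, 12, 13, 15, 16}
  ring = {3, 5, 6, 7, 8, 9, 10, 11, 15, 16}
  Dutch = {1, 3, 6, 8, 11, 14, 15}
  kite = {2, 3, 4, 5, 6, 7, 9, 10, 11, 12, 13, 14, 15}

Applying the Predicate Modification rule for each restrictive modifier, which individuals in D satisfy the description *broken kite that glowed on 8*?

⟦that glowed⟧ = ⟦glowed⟧ = {1, 3, 4, 5, 6, 10, 12, 13, 14, 15, 16}
⟦on 8⟧ = {x : ⟨x, 8⟩ ∈ ⟦on⟧} = {1, 3, 5, 6, 8, 10, 11, 12, 13, 14, 15, 16}
⟦kite⟧ = {2, 3, 4, 5, 6, 7, 9, 10, 11, 12, 13, 14, 15}
… ∩ ⟦that glowed⟧ = {2, 3, 4, 5, 6, 7, 9, 10, 11, 12, 13, 14, 15} ∩ {1, 3, 4, 5, 6, 10, 12, 13, 14, 15, 16} = {3, 4, 5, 6, 10, 12, 13, 14, 15}
… ∩ ⟦on 8⟧ = {3, 4, 5, 6, 10, 12, 13, 14, 15} ∩ {1, 3, 5, 6, 8, 10, 11, 12, 13, 14, 15, 16} = {3, 5, 6, 10, 12, 13, 14, 15}
… ∩ ⟦broken⟧ = {3, 5, 6, 10, 12, 13, 14, 15} ∩ {2, 12, 13, 15, 16} = {12, 13, 15}
So ⟦broken kite that glowed on 8⟧ = {12, 13, 15}.

{12, 13, 15}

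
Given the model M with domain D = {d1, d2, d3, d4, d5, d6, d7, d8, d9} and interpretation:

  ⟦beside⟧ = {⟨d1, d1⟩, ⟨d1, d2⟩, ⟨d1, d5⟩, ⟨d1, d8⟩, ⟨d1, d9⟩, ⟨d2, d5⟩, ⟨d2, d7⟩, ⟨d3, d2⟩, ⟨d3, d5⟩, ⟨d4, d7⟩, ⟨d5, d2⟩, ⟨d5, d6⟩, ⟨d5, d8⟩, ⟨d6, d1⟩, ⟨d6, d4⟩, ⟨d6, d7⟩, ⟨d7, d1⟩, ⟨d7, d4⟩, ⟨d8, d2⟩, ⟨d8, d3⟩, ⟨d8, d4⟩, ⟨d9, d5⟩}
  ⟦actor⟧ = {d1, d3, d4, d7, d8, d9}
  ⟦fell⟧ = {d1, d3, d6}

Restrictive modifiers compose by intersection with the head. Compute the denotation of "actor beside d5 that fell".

⟦beside d5⟧ = {x : ⟨x, d5⟩ ∈ ⟦beside⟧} = {d1, d2, d3, d9}
⟦that fell⟧ = ⟦fell⟧ = {d1, d3, d6}
⟦actor⟧ = {d1, d3, d4, d7, d8, d9}
… ∩ ⟦beside d5⟧ = {d1, d3, d4, d7, d8, d9} ∩ {d1, d2, d3, d9} = {d1, d3, d9}
… ∩ ⟦that fell⟧ = {d1, d3, d9} ∩ {d1, d3, d6} = {d1, d3}
So ⟦actor beside d5 that fell⟧ = {d1, d3}.

{d1, d3}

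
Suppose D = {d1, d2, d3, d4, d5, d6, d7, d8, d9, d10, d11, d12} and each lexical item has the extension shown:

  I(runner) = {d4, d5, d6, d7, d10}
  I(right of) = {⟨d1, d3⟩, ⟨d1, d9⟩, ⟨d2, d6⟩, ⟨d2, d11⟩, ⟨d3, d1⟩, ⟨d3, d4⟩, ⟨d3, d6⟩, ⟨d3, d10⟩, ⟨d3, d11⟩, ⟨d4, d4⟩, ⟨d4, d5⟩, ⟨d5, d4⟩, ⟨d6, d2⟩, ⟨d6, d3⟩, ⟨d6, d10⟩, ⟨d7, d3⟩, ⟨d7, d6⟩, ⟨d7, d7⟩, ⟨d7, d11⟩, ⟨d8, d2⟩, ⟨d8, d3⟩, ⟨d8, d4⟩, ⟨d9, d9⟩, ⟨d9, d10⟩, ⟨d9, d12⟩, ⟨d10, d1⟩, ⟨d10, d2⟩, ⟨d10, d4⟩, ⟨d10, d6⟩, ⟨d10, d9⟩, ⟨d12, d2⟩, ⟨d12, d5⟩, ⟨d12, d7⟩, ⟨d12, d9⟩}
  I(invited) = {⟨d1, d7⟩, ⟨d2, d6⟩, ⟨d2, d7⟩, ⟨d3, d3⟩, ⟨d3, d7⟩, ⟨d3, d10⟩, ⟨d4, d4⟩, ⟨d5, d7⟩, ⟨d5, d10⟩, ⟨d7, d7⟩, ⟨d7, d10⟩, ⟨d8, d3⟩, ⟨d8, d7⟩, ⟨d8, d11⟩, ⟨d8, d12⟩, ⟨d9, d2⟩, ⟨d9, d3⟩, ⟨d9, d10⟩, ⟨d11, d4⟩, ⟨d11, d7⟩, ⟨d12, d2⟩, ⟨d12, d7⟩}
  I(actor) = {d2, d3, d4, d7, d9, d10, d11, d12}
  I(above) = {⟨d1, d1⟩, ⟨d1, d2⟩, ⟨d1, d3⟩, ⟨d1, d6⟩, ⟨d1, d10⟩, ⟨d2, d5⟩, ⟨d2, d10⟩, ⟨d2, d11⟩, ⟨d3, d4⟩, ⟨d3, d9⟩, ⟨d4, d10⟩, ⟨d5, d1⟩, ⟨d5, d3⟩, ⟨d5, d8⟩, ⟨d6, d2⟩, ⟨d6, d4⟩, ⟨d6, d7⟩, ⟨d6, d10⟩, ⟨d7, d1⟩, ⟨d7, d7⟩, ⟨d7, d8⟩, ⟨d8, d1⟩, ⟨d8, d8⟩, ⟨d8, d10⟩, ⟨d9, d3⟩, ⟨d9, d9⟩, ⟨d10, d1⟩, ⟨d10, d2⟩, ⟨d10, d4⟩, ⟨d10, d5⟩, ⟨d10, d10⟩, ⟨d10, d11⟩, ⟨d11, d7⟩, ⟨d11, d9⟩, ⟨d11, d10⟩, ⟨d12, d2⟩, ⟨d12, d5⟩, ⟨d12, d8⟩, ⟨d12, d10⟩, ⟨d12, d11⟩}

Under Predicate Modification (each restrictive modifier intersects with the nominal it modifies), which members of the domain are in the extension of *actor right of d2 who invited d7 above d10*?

{d12}

⟦right of d2⟧ = {x : ⟨x, d2⟩ ∈ ⟦right of⟧} = {d6, d8, d10, d12}
⟦who invited d7⟧ = {x : ⟨x, d7⟩ ∈ ⟦invited⟧} = {d1, d2, d3, d5, d7, d8, d11, d12}
⟦above d10⟧ = {x : ⟨x, d10⟩ ∈ ⟦above⟧} = {d1, d2, d4, d6, d8, d10, d11, d12}
⟦actor⟧ = {d2, d3, d4, d7, d9, d10, d11, d12}
… ∩ ⟦right of d2⟧ = {d2, d3, d4, d7, d9, d10, d11, d12} ∩ {d6, d8, d10, d12} = {d10, d12}
… ∩ ⟦who invited d7⟧ = {d10, d12} ∩ {d1, d2, d3, d5, d7, d8, d11, d12} = {d12}
… ∩ ⟦above d10⟧ = {d12} ∩ {d1, d2, d4, d6, d8, d10, d11, d12} = {d12}
So ⟦actor right of d2 who invited d7 above d10⟧ = {d12}.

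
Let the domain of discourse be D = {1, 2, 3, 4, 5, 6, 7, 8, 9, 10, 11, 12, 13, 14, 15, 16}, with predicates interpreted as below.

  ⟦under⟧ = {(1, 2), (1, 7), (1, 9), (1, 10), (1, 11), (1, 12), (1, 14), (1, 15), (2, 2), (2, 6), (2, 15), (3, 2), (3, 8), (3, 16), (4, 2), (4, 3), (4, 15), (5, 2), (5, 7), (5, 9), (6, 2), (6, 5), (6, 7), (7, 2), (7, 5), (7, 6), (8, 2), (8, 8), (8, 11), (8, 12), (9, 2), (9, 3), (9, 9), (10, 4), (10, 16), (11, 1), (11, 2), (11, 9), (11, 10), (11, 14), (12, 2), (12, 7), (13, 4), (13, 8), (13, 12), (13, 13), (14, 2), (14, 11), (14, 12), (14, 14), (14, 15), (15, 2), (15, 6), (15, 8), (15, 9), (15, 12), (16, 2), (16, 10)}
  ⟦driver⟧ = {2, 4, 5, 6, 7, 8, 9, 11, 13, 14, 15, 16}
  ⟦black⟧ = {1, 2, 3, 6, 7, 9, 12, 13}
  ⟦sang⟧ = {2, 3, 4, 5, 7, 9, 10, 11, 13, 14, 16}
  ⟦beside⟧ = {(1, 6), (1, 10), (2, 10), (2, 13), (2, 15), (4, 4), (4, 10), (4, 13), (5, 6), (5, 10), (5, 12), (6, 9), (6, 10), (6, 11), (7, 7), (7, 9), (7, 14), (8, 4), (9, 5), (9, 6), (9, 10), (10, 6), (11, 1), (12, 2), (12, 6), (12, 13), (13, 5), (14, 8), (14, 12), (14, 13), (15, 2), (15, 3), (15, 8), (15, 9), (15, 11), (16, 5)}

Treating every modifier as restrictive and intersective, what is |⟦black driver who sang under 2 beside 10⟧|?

⟦who sang⟧ = ⟦sang⟧ = {2, 3, 4, 5, 7, 9, 10, 11, 13, 14, 16}
⟦under 2⟧ = {x : ⟨x, 2⟩ ∈ ⟦under⟧} = {1, 2, 3, 4, 5, 6, 7, 8, 9, 11, 12, 14, 15, 16}
⟦beside 10⟧ = {x : ⟨x, 10⟩ ∈ ⟦beside⟧} = {1, 2, 4, 5, 6, 9}
⟦driver⟧ = {2, 4, 5, 6, 7, 8, 9, 11, 13, 14, 15, 16}
… ∩ ⟦who sang⟧ = {2, 4, 5, 6, 7, 8, 9, 11, 13, 14, 15, 16} ∩ {2, 3, 4, 5, 7, 9, 10, 11, 13, 14, 16} = {2, 4, 5, 7, 9, 11, 13, 14, 16}
… ∩ ⟦under 2⟧ = {2, 4, 5, 7, 9, 11, 13, 14, 16} ∩ {1, 2, 3, 4, 5, 6, 7, 8, 9, 11, 12, 14, 15, 16} = {2, 4, 5, 7, 9, 11, 14, 16}
… ∩ ⟦beside 10⟧ = {2, 4, 5, 7, 9, 11, 14, 16} ∩ {1, 2, 4, 5, 6, 9} = {2, 4, 5, 9}
… ∩ ⟦black⟧ = {2, 4, 5, 9} ∩ {1, 2, 3, 6, 7, 9, 12, 13} = {2, 9}
⟦black driver who sang under 2 beside 10⟧ = {2, 9}, so the cardinality is 2.

2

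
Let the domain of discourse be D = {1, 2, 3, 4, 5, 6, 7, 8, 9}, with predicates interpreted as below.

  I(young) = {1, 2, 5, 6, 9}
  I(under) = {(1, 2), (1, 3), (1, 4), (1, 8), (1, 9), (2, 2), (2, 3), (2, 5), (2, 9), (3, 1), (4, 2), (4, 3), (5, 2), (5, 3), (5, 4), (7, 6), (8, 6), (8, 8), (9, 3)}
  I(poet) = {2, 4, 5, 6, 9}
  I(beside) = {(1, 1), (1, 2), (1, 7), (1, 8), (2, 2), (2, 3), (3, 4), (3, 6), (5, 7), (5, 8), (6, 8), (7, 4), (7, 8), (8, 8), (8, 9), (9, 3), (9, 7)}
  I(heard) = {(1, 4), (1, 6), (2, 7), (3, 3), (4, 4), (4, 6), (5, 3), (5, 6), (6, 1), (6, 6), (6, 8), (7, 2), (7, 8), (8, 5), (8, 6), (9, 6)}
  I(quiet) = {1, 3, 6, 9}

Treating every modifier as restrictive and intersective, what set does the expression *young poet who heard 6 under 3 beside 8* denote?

⟦who heard 6⟧ = {x : ⟨x, 6⟩ ∈ ⟦heard⟧} = {1, 4, 5, 6, 8, 9}
⟦under 3⟧ = {x : ⟨x, 3⟩ ∈ ⟦under⟧} = {1, 2, 4, 5, 9}
⟦beside 8⟧ = {x : ⟨x, 8⟩ ∈ ⟦beside⟧} = {1, 5, 6, 7, 8}
⟦poet⟧ = {2, 4, 5, 6, 9}
… ∩ ⟦who heard 6⟧ = {2, 4, 5, 6, 9} ∩ {1, 4, 5, 6, 8, 9} = {4, 5, 6, 9}
… ∩ ⟦under 3⟧ = {4, 5, 6, 9} ∩ {1, 2, 4, 5, 9} = {4, 5, 9}
… ∩ ⟦beside 8⟧ = {4, 5, 9} ∩ {1, 5, 6, 7, 8} = {5}
… ∩ ⟦young⟧ = {5} ∩ {1, 2, 5, 6, 9} = {5}
So ⟦young poet who heard 6 under 3 beside 8⟧ = {5}.

{5}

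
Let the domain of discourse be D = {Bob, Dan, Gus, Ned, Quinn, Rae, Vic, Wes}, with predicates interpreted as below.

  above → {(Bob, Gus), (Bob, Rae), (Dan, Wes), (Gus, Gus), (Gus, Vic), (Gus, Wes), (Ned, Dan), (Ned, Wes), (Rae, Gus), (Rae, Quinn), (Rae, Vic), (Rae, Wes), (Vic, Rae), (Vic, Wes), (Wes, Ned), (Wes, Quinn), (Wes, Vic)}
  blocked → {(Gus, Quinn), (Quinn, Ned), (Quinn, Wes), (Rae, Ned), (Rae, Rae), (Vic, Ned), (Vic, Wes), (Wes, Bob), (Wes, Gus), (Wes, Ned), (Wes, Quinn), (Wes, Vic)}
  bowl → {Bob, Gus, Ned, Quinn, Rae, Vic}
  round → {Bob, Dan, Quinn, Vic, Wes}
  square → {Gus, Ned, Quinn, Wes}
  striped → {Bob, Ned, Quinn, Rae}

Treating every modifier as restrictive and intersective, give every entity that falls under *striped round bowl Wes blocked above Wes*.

∅

⟦Wes blocked⟧ = {x : ⟨Wes, x⟩ ∈ ⟦blocked⟧} = {Bob, Gus, Ned, Quinn, Vic}
⟦above Wes⟧ = {x : ⟨x, Wes⟩ ∈ ⟦above⟧} = {Dan, Gus, Ned, Rae, Vic}
⟦bowl⟧ = {Bob, Gus, Ned, Quinn, Rae, Vic}
… ∩ ⟦Wes blocked⟧ = {Bob, Gus, Ned, Quinn, Rae, Vic} ∩ {Bob, Gus, Ned, Quinn, Vic} = {Bob, Gus, Ned, Quinn, Vic}
… ∩ ⟦above Wes⟧ = {Bob, Gus, Ned, Quinn, Vic} ∩ {Dan, Gus, Ned, Rae, Vic} = {Gus, Ned, Vic}
… ∩ ⟦striped⟧ = {Gus, Ned, Vic} ∩ {Bob, Ned, Quinn, Rae} = {Ned}
… ∩ ⟦round⟧ = {Ned} ∩ {Bob, Dan, Quinn, Vic, Wes} = ∅
So ⟦striped round bowl Wes blocked above Wes⟧ = ∅.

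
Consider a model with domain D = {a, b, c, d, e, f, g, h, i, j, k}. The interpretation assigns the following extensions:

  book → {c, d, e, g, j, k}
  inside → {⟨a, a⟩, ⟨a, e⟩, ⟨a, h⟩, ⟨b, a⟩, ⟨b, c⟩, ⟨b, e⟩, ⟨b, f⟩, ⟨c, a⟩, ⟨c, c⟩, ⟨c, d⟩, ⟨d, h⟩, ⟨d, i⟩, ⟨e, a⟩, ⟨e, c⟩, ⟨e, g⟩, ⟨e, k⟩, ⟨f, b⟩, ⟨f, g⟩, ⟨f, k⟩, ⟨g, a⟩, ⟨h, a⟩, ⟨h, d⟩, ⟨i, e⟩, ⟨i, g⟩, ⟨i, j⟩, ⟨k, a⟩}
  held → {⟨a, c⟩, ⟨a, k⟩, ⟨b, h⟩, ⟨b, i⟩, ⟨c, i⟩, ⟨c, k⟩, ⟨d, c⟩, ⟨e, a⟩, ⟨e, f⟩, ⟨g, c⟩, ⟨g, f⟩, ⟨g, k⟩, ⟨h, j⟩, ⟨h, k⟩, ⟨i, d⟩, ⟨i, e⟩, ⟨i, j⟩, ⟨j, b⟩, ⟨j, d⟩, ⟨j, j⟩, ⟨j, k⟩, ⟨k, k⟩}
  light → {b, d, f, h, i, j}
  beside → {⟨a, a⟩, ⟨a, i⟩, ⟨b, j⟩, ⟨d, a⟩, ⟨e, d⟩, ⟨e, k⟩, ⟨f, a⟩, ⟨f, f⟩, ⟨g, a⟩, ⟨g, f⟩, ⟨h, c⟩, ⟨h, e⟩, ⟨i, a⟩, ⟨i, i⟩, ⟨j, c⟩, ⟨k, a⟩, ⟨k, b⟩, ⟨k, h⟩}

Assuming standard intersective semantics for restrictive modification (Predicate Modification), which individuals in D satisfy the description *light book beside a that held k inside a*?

⟦beside a⟧ = {x : ⟨x, a⟩ ∈ ⟦beside⟧} = {a, d, f, g, i, k}
⟦that held k⟧ = {x : ⟨x, k⟩ ∈ ⟦held⟧} = {a, c, g, h, j, k}
⟦inside a⟧ = {x : ⟨x, a⟩ ∈ ⟦inside⟧} = {a, b, c, e, g, h, k}
⟦book⟧ = {c, d, e, g, j, k}
… ∩ ⟦beside a⟧ = {c, d, e, g, j, k} ∩ {a, d, f, g, i, k} = {d, g, k}
… ∩ ⟦that held k⟧ = {d, g, k} ∩ {a, c, g, h, j, k} = {g, k}
… ∩ ⟦inside a⟧ = {g, k} ∩ {a, b, c, e, g, h, k} = {g, k}
… ∩ ⟦light⟧ = {g, k} ∩ {b, d, f, h, i, j} = ∅
So ⟦light book beside a that held k inside a⟧ = ∅.

∅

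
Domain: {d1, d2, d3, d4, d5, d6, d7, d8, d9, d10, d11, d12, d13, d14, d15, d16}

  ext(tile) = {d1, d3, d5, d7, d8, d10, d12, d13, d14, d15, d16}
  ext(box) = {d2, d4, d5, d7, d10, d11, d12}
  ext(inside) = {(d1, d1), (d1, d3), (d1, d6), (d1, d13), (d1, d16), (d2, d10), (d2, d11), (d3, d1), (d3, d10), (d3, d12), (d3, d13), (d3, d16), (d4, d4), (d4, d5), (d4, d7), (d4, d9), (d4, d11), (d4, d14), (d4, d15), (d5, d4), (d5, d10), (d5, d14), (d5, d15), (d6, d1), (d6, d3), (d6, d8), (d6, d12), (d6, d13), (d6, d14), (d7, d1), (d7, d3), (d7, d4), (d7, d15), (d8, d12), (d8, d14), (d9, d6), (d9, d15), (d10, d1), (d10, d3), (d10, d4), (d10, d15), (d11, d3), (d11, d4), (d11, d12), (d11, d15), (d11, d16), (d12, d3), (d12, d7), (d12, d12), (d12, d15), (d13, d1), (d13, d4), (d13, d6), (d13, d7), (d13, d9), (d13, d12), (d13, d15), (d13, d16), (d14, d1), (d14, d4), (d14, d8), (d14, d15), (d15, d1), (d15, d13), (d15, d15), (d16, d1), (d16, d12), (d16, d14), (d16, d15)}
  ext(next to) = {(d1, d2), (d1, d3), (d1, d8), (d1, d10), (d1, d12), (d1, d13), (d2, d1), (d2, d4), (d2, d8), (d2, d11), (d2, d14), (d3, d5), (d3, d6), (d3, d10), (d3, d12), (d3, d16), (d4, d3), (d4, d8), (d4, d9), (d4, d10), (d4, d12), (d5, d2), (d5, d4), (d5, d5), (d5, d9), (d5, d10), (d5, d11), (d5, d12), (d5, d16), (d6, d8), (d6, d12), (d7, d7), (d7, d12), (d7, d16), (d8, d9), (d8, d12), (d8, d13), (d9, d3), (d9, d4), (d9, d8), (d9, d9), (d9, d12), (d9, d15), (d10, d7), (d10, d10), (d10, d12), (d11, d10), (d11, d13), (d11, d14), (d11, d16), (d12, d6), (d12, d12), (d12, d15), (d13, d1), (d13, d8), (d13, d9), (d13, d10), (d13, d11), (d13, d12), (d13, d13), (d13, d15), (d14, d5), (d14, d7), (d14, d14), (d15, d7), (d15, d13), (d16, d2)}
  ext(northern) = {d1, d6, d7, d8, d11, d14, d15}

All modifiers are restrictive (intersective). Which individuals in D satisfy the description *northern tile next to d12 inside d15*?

⟦next to d12⟧ = {x : ⟨x, d12⟩ ∈ ⟦next to⟧} = {d1, d3, d4, d5, d6, d7, d8, d9, d10, d12, d13}
⟦inside d15⟧ = {x : ⟨x, d15⟩ ∈ ⟦inside⟧} = {d4, d5, d7, d9, d10, d11, d12, d13, d14, d15, d16}
⟦tile⟧ = {d1, d3, d5, d7, d8, d10, d12, d13, d14, d15, d16}
… ∩ ⟦next to d12⟧ = {d1, d3, d5, d7, d8, d10, d12, d13, d14, d15, d16} ∩ {d1, d3, d4, d5, d6, d7, d8, d9, d10, d12, d13} = {d1, d3, d5, d7, d8, d10, d12, d13}
… ∩ ⟦inside d15⟧ = {d1, d3, d5, d7, d8, d10, d12, d13} ∩ {d4, d5, d7, d9, d10, d11, d12, d13, d14, d15, d16} = {d5, d7, d10, d12, d13}
… ∩ ⟦northern⟧ = {d5, d7, d10, d12, d13} ∩ {d1, d6, d7, d8, d11, d14, d15} = {d7}
So ⟦northern tile next to d12 inside d15⟧ = {d7}.

{d7}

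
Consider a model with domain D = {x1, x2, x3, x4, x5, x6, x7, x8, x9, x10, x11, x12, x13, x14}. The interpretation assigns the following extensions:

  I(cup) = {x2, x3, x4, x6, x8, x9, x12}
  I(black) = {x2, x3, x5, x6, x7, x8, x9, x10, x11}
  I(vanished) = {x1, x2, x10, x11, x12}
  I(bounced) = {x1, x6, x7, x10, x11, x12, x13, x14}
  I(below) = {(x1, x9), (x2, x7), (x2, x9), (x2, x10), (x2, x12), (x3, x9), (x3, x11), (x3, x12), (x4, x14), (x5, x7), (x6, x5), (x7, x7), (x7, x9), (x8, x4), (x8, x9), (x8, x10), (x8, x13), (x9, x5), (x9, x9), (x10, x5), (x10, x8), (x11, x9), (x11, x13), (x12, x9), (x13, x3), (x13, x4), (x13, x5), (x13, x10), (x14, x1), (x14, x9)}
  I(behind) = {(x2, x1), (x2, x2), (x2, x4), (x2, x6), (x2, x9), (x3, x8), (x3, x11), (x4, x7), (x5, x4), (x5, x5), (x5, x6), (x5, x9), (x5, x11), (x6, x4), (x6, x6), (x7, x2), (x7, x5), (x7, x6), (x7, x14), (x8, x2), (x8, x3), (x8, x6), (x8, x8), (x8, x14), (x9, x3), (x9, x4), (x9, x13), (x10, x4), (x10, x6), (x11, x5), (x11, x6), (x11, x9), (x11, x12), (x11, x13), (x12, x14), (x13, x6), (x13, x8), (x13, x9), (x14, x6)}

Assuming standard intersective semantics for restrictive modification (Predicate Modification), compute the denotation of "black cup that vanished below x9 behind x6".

⟦that vanished⟧ = ⟦vanished⟧ = {x1, x2, x10, x11, x12}
⟦below x9⟧ = {x : ⟨x, x9⟩ ∈ ⟦below⟧} = {x1, x2, x3, x7, x8, x9, x11, x12, x14}
⟦behind x6⟧ = {x : ⟨x, x6⟩ ∈ ⟦behind⟧} = {x2, x5, x6, x7, x8, x10, x11, x13, x14}
⟦cup⟧ = {x2, x3, x4, x6, x8, x9, x12}
… ∩ ⟦that vanished⟧ = {x2, x3, x4, x6, x8, x9, x12} ∩ {x1, x2, x10, x11, x12} = {x2, x12}
… ∩ ⟦below x9⟧ = {x2, x12} ∩ {x1, x2, x3, x7, x8, x9, x11, x12, x14} = {x2, x12}
… ∩ ⟦behind x6⟧ = {x2, x12} ∩ {x2, x5, x6, x7, x8, x10, x11, x13, x14} = {x2}
… ∩ ⟦black⟧ = {x2} ∩ {x2, x3, x5, x6, x7, x8, x9, x10, x11} = {x2}
So ⟦black cup that vanished below x9 behind x6⟧ = {x2}.

{x2}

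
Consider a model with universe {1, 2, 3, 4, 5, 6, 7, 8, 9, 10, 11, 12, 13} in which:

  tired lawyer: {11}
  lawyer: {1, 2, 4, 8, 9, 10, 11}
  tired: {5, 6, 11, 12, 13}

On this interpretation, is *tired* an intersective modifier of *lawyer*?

⟦tired⟧ ∩ ⟦lawyer⟧ = {5, 6, 11, 12, 13} ∩ {1, 2, 4, 8, 9, 10, 11} = {11}
Observed ⟦tired lawyer⟧ = {11}.
These coincide, so the modifier is intersective here.

yes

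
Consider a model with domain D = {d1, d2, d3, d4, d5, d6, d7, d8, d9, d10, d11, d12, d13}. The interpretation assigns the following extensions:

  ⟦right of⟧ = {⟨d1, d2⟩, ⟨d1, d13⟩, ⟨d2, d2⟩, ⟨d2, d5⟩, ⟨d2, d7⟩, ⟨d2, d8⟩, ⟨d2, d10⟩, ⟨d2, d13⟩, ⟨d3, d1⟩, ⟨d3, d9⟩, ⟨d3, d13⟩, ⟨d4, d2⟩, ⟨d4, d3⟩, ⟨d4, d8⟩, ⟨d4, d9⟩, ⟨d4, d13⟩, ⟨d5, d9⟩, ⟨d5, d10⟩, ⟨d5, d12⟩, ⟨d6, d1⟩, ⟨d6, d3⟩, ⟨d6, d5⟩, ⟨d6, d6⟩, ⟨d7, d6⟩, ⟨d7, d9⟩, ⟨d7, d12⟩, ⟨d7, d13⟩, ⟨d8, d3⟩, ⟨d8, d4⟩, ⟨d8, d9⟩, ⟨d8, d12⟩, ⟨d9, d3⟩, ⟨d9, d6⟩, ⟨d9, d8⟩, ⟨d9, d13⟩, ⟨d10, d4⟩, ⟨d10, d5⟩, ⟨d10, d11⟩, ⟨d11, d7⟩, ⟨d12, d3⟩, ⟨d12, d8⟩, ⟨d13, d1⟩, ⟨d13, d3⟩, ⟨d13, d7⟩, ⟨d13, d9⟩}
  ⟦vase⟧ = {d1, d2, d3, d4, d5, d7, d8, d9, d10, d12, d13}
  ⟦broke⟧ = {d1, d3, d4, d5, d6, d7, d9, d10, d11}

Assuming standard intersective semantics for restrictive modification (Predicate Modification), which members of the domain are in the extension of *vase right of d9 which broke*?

{d3, d4, d5, d7}

⟦right of d9⟧ = {x : ⟨x, d9⟩ ∈ ⟦right of⟧} = {d3, d4, d5, d7, d8, d13}
⟦which broke⟧ = ⟦broke⟧ = {d1, d3, d4, d5, d6, d7, d9, d10, d11}
⟦vase⟧ = {d1, d2, d3, d4, d5, d7, d8, d9, d10, d12, d13}
… ∩ ⟦right of d9⟧ = {d1, d2, d3, d4, d5, d7, d8, d9, d10, d12, d13} ∩ {d3, d4, d5, d7, d8, d13} = {d3, d4, d5, d7, d8, d13}
… ∩ ⟦which broke⟧ = {d3, d4, d5, d7, d8, d13} ∩ {d1, d3, d4, d5, d6, d7, d9, d10, d11} = {d3, d4, d5, d7}
So ⟦vase right of d9 which broke⟧ = {d3, d4, d5, d7}.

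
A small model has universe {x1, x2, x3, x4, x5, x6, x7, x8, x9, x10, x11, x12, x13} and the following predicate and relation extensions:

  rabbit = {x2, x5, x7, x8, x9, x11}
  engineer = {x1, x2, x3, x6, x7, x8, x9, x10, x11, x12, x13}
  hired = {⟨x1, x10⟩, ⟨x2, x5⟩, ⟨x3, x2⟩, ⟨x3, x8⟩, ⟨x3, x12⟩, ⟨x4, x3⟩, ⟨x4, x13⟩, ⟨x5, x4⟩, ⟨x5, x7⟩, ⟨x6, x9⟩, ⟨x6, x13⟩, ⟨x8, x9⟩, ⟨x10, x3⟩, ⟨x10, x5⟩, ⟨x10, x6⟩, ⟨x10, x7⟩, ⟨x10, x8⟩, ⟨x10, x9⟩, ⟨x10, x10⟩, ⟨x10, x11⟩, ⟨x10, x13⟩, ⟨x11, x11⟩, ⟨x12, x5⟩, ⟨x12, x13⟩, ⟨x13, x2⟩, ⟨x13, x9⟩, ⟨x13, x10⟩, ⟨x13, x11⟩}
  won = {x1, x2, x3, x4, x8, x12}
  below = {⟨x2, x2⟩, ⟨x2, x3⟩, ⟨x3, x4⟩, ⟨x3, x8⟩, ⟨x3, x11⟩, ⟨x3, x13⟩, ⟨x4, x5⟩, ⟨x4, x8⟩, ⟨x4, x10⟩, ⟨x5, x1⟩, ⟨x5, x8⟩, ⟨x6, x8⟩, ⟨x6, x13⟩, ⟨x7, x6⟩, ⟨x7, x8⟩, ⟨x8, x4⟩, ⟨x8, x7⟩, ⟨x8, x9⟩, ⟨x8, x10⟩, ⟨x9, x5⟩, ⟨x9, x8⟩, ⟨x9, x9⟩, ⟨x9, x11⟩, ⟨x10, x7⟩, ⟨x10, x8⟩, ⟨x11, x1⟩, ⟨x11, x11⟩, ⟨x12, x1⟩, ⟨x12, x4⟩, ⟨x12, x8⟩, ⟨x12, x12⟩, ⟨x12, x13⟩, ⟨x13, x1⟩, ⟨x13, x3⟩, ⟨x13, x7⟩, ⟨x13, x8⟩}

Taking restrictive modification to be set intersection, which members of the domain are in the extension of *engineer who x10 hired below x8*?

{x3, x6, x7, x9, x10, x13}

⟦who x10 hired⟧ = {x : ⟨x10, x⟩ ∈ ⟦hired⟧} = {x3, x5, x6, x7, x8, x9, x10, x11, x13}
⟦below x8⟧ = {x : ⟨x, x8⟩ ∈ ⟦below⟧} = {x3, x4, x5, x6, x7, x9, x10, x12, x13}
⟦engineer⟧ = {x1, x2, x3, x6, x7, x8, x9, x10, x11, x12, x13}
… ∩ ⟦who x10 hired⟧ = {x1, x2, x3, x6, x7, x8, x9, x10, x11, x12, x13} ∩ {x3, x5, x6, x7, x8, x9, x10, x11, x13} = {x3, x6, x7, x8, x9, x10, x11, x13}
… ∩ ⟦below x8⟧ = {x3, x6, x7, x8, x9, x10, x11, x13} ∩ {x3, x4, x5, x6, x7, x9, x10, x12, x13} = {x3, x6, x7, x9, x10, x13}
So ⟦engineer who x10 hired below x8⟧ = {x3, x6, x7, x9, x10, x13}.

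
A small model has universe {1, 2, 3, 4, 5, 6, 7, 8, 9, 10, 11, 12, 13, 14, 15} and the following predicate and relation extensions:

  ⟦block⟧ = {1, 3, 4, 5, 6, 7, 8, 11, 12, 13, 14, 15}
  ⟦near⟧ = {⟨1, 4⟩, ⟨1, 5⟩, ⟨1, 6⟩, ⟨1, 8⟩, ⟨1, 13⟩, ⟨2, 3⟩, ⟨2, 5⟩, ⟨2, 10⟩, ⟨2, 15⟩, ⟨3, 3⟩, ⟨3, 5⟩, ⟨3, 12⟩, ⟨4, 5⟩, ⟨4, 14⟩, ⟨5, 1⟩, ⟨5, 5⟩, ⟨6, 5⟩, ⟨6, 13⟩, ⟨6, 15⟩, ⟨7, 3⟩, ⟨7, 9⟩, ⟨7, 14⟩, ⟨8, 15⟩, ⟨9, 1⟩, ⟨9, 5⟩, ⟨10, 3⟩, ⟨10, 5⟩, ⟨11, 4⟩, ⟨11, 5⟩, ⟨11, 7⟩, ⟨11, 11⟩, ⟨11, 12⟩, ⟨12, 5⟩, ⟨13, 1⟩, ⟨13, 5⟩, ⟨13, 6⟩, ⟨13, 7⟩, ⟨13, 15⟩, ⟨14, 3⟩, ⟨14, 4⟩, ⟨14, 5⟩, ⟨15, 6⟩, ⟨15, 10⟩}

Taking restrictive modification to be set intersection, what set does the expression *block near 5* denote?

{1, 3, 4, 5, 6, 11, 12, 13, 14}

⟦near 5⟧ = {x : ⟨x, 5⟩ ∈ ⟦near⟧} = {1, 2, 3, 4, 5, 6, 9, 10, 11, 12, 13, 14}
⟦block⟧ = {1, 3, 4, 5, 6, 7, 8, 11, 12, 13, 14, 15}
… ∩ ⟦near 5⟧ = {1, 3, 4, 5, 6, 7, 8, 11, 12, 13, 14, 15} ∩ {1, 2, 3, 4, 5, 6, 9, 10, 11, 12, 13, 14} = {1, 3, 4, 5, 6, 11, 12, 13, 14}
So ⟦block near 5⟧ = {1, 3, 4, 5, 6, 11, 12, 13, 14}.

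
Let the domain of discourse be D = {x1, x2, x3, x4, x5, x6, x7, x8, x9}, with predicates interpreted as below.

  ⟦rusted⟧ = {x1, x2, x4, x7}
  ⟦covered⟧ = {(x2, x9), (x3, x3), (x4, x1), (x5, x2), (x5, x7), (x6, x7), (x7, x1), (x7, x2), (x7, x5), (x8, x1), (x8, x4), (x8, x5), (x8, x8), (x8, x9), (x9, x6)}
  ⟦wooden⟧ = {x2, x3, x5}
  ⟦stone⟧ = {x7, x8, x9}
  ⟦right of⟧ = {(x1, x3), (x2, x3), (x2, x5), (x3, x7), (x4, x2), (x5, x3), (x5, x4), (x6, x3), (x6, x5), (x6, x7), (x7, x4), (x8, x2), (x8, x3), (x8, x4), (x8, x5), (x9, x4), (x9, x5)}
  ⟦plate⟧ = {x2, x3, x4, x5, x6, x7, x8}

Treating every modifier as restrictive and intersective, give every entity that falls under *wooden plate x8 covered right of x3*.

⟦x8 covered⟧ = {x : ⟨x8, x⟩ ∈ ⟦covered⟧} = {x1, x4, x5, x8, x9}
⟦right of x3⟧ = {x : ⟨x, x3⟩ ∈ ⟦right of⟧} = {x1, x2, x5, x6, x8}
⟦plate⟧ = {x2, x3, x4, x5, x6, x7, x8}
… ∩ ⟦x8 covered⟧ = {x2, x3, x4, x5, x6, x7, x8} ∩ {x1, x4, x5, x8, x9} = {x4, x5, x8}
… ∩ ⟦right of x3⟧ = {x4, x5, x8} ∩ {x1, x2, x5, x6, x8} = {x5, x8}
… ∩ ⟦wooden⟧ = {x5, x8} ∩ {x2, x3, x5} = {x5}
So ⟦wooden plate x8 covered right of x3⟧ = {x5}.

{x5}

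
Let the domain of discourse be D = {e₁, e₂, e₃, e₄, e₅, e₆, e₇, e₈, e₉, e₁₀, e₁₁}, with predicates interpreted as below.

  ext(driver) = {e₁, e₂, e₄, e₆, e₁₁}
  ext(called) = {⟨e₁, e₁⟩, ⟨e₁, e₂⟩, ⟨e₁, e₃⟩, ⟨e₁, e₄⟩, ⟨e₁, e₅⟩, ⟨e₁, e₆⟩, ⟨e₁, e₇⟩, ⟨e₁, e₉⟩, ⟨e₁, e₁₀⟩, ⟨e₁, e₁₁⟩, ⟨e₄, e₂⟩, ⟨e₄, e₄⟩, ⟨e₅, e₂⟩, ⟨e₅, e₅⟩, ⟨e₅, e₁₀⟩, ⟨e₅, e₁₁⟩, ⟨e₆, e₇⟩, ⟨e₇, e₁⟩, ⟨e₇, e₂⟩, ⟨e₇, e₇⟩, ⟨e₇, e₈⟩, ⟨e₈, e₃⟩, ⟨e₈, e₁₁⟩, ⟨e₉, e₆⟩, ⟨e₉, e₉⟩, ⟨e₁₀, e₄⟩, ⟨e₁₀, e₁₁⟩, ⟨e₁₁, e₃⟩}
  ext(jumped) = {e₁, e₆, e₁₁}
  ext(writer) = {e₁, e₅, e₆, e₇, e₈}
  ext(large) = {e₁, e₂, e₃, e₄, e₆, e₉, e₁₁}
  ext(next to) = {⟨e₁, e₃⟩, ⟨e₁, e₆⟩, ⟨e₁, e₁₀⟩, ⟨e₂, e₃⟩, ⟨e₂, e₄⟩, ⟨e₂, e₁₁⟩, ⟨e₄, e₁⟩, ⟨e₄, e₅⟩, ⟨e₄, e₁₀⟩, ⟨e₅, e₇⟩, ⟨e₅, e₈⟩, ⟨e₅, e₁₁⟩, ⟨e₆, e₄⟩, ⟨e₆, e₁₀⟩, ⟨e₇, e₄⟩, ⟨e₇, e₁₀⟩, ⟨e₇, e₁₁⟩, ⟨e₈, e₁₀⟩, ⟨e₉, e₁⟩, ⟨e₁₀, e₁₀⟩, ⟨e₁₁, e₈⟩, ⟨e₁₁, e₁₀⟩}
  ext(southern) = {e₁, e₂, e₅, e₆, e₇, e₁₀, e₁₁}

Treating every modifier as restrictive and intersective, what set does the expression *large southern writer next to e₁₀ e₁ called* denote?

{e₁, e₆}

⟦next to e₁₀⟧ = {x : ⟨x, e₁₀⟩ ∈ ⟦next to⟧} = {e₁, e₄, e₆, e₇, e₈, e₁₀, e₁₁}
⟦e₁ called⟧ = {x : ⟨e₁, x⟩ ∈ ⟦called⟧} = {e₁, e₂, e₃, e₄, e₅, e₆, e₇, e₉, e₁₀, e₁₁}
⟦writer⟧ = {e₁, e₅, e₆, e₇, e₈}
… ∩ ⟦next to e₁₀⟧ = {e₁, e₅, e₆, e₇, e₈} ∩ {e₁, e₄, e₆, e₇, e₈, e₁₀, e₁₁} = {e₁, e₆, e₇, e₈}
… ∩ ⟦e₁ called⟧ = {e₁, e₆, e₇, e₈} ∩ {e₁, e₂, e₃, e₄, e₅, e₆, e₇, e₉, e₁₀, e₁₁} = {e₁, e₆, e₇}
… ∩ ⟦large⟧ = {e₁, e₆, e₇} ∩ {e₁, e₂, e₃, e₄, e₆, e₉, e₁₁} = {e₁, e₆}
… ∩ ⟦southern⟧ = {e₁, e₆} ∩ {e₁, e₂, e₅, e₆, e₇, e₁₀, e₁₁} = {e₁, e₆}
So ⟦large southern writer next to e₁₀ e₁ called⟧ = {e₁, e₆}.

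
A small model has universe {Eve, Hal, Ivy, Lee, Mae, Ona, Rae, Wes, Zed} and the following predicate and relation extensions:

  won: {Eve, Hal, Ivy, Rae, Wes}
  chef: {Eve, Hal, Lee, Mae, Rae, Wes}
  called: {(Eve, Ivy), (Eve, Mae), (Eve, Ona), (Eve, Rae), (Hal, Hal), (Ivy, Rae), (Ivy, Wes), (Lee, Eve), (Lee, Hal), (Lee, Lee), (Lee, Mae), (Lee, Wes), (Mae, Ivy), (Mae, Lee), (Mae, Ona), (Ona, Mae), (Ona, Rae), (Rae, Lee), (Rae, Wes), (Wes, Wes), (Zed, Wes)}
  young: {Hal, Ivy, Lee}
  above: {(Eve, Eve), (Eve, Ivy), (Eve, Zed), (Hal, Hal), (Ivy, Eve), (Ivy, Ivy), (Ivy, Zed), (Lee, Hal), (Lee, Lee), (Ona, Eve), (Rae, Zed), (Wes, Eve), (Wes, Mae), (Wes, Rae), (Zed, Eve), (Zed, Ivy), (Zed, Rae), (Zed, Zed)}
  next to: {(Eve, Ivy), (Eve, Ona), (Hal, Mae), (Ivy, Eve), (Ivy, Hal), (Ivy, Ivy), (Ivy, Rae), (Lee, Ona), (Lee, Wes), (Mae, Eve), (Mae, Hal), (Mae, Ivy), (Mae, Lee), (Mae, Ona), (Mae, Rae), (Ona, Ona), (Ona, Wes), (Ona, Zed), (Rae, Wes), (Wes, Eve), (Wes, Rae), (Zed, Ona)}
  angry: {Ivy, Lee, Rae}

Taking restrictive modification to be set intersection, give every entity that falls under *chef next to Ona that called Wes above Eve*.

⟦next to Ona⟧ = {x : ⟨x, Ona⟩ ∈ ⟦next to⟧} = {Eve, Lee, Mae, Ona, Zed}
⟦that called Wes⟧ = {x : ⟨x, Wes⟩ ∈ ⟦called⟧} = {Ivy, Lee, Rae, Wes, Zed}
⟦above Eve⟧ = {x : ⟨x, Eve⟩ ∈ ⟦above⟧} = {Eve, Ivy, Ona, Wes, Zed}
⟦chef⟧ = {Eve, Hal, Lee, Mae, Rae, Wes}
… ∩ ⟦next to Ona⟧ = {Eve, Hal, Lee, Mae, Rae, Wes} ∩ {Eve, Lee, Mae, Ona, Zed} = {Eve, Lee, Mae}
… ∩ ⟦that called Wes⟧ = {Eve, Lee, Mae} ∩ {Ivy, Lee, Rae, Wes, Zed} = {Lee}
… ∩ ⟦above Eve⟧ = {Lee} ∩ {Eve, Ivy, Ona, Wes, Zed} = ∅
So ⟦chef next to Ona that called Wes above Eve⟧ = ∅.

∅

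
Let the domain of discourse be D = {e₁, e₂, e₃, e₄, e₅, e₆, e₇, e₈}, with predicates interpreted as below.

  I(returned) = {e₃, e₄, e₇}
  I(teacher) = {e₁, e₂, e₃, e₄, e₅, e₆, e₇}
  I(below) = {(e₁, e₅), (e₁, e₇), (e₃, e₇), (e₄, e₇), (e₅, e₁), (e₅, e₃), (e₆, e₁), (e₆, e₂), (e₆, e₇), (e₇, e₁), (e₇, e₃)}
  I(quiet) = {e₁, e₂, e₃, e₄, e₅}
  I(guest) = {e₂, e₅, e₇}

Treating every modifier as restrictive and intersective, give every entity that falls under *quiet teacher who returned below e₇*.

⟦who returned⟧ = ⟦returned⟧ = {e₃, e₄, e₇}
⟦below e₇⟧ = {x : ⟨x, e₇⟩ ∈ ⟦below⟧} = {e₁, e₃, e₄, e₆}
⟦teacher⟧ = {e₁, e₂, e₃, e₄, e₅, e₆, e₇}
… ∩ ⟦who returned⟧ = {e₁, e₂, e₃, e₄, e₅, e₆, e₇} ∩ {e₃, e₄, e₇} = {e₃, e₄, e₇}
… ∩ ⟦below e₇⟧ = {e₃, e₄, e₇} ∩ {e₁, e₃, e₄, e₆} = {e₃, e₄}
… ∩ ⟦quiet⟧ = {e₃, e₄} ∩ {e₁, e₂, e₃, e₄, e₅} = {e₃, e₄}
So ⟦quiet teacher who returned below e₇⟧ = {e₃, e₄}.

{e₃, e₄}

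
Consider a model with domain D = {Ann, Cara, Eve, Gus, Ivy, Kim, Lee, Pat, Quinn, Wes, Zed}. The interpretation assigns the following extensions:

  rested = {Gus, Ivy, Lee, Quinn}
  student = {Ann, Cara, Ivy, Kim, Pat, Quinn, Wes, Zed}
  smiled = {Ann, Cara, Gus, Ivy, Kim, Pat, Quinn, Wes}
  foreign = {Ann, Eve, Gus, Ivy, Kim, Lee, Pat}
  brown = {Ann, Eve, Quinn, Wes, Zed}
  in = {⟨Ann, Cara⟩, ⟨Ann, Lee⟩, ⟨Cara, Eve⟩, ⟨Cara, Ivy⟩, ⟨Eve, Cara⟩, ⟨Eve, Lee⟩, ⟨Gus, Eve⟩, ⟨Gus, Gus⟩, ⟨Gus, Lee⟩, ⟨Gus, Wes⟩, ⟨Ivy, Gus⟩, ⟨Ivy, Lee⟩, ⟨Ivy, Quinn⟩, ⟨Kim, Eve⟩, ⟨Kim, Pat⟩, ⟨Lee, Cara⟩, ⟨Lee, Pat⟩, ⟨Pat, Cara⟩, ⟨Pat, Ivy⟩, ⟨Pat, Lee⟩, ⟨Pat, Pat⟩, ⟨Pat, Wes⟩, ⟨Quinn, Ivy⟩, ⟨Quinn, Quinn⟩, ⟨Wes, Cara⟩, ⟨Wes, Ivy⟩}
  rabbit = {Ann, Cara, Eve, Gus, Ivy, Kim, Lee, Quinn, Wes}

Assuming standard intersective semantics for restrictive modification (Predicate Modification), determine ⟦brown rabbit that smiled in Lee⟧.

⟦that smiled⟧ = ⟦smiled⟧ = {Ann, Cara, Gus, Ivy, Kim, Pat, Quinn, Wes}
⟦in Lee⟧ = {x : ⟨x, Lee⟩ ∈ ⟦in⟧} = {Ann, Eve, Gus, Ivy, Pat}
⟦rabbit⟧ = {Ann, Cara, Eve, Gus, Ivy, Kim, Lee, Quinn, Wes}
… ∩ ⟦that smiled⟧ = {Ann, Cara, Eve, Gus, Ivy, Kim, Lee, Quinn, Wes} ∩ {Ann, Cara, Gus, Ivy, Kim, Pat, Quinn, Wes} = {Ann, Cara, Gus, Ivy, Kim, Quinn, Wes}
… ∩ ⟦in Lee⟧ = {Ann, Cara, Gus, Ivy, Kim, Quinn, Wes} ∩ {Ann, Eve, Gus, Ivy, Pat} = {Ann, Gus, Ivy}
… ∩ ⟦brown⟧ = {Ann, Gus, Ivy} ∩ {Ann, Eve, Quinn, Wes, Zed} = {Ann}
So ⟦brown rabbit that smiled in Lee⟧ = {Ann}.

{Ann}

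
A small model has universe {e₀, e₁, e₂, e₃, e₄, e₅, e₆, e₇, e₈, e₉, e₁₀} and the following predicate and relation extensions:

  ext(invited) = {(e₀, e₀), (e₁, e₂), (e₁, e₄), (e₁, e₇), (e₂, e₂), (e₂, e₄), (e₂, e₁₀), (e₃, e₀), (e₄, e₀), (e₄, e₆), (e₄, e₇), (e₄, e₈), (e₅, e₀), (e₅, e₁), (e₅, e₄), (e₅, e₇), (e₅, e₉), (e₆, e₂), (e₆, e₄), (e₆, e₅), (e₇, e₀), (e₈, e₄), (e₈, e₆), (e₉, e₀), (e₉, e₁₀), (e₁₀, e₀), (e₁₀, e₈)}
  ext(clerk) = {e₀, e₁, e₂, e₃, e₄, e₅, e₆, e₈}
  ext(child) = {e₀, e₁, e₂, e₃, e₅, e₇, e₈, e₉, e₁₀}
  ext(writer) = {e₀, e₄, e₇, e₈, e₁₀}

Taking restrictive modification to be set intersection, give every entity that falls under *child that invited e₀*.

⟦that invited e₀⟧ = {x : ⟨x, e₀⟩ ∈ ⟦invited⟧} = {e₀, e₃, e₄, e₅, e₇, e₉, e₁₀}
⟦child⟧ = {e₀, e₁, e₂, e₃, e₅, e₇, e₈, e₉, e₁₀}
… ∩ ⟦that invited e₀⟧ = {e₀, e₁, e₂, e₃, e₅, e₇, e₈, e₉, e₁₀} ∩ {e₀, e₃, e₄, e₅, e₇, e₉, e₁₀} = {e₀, e₃, e₅, e₇, e₉, e₁₀}
So ⟦child that invited e₀⟧ = {e₀, e₃, e₅, e₇, e₉, e₁₀}.

{e₀, e₃, e₅, e₇, e₉, e₁₀}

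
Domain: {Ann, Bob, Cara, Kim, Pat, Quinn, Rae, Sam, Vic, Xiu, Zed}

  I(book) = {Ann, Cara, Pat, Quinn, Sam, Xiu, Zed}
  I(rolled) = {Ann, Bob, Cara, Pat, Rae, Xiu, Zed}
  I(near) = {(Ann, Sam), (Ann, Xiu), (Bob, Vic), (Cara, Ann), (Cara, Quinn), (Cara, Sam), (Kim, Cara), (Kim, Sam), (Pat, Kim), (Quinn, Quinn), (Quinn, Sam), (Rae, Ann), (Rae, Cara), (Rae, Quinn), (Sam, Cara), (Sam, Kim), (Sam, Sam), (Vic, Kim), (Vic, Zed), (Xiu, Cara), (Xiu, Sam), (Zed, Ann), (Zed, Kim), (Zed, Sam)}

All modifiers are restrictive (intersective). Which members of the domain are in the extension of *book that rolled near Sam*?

⟦that rolled⟧ = ⟦rolled⟧ = {Ann, Bob, Cara, Pat, Rae, Xiu, Zed}
⟦near Sam⟧ = {x : ⟨x, Sam⟩ ∈ ⟦near⟧} = {Ann, Cara, Kim, Quinn, Sam, Xiu, Zed}
⟦book⟧ = {Ann, Cara, Pat, Quinn, Sam, Xiu, Zed}
… ∩ ⟦that rolled⟧ = {Ann, Cara, Pat, Quinn, Sam, Xiu, Zed} ∩ {Ann, Bob, Cara, Pat, Rae, Xiu, Zed} = {Ann, Cara, Pat, Xiu, Zed}
… ∩ ⟦near Sam⟧ = {Ann, Cara, Pat, Xiu, Zed} ∩ {Ann, Cara, Kim, Quinn, Sam, Xiu, Zed} = {Ann, Cara, Xiu, Zed}
So ⟦book that rolled near Sam⟧ = {Ann, Cara, Xiu, Zed}.

{Ann, Cara, Xiu, Zed}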